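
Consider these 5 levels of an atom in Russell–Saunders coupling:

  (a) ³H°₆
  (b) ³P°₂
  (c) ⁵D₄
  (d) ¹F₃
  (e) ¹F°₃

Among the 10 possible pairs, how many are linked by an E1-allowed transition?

(a)–(b): forbidden (parity, ΔL, ΔJ).
(a)–(c): forbidden (ΔS, ΔL, ΔJ).
(a)–(d): forbidden (ΔS, ΔL, ΔJ).
(a)–(e): forbidden (parity, ΔS, ΔL, ΔJ).
(b)–(c): forbidden (ΔS, ΔJ).
(b)–(d): forbidden (ΔS, ΔL).
(b)–(e): forbidden (parity, ΔS, ΔL).
(c)–(d): forbidden (parity, ΔS).
(c)–(e): forbidden (ΔS).
(d)–(e): allowed.
Allowed pairs: 1 of 10.

1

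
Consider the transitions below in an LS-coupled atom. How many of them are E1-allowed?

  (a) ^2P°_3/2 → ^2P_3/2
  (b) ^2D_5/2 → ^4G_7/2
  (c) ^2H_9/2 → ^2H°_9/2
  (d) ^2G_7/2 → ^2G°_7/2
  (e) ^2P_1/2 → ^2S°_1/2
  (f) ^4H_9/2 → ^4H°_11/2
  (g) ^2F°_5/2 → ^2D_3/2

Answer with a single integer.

(a) allowed
(b) forbidden (parity, ΔS, ΔL fail)
(c) allowed
(d) allowed
(e) allowed
(f) allowed
(g) allowed
Total allowed: 6 of 7.

6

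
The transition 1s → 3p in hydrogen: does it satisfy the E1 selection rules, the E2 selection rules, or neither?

Δl = 1 − 0 = +1; l_i + l_f = 1.
E1 (Δl = ±1): satisfied.
E2 (Δl = 0,±2, l_i+l_f ≥ 2): not satisfied.

E1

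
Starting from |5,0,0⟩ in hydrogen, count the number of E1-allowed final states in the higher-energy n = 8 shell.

3

E1 requires Δl = ±1, so l_f ∈ {-1, 1}; with 0 ≤ l_f ≤ n_f−1 = 7, the allowed l_f values are {1}.
For l_f = 1: m_f ∈ {m_i−1, m_i, m_i+1} ∩ [−1, 1] = {-1, 0, 1} → 3 states.
Total: 3.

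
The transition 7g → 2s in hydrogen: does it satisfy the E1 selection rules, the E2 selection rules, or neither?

neither

Δl = 0 − 4 = -4; l_i + l_f = 4.
E1 (Δl = ±1): not satisfied.
E2 (Δl = 0,±2, l_i+l_f ≥ 2): not satisfied.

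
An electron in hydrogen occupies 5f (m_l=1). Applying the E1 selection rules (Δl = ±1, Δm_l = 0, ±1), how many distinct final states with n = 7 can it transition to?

6

E1 requires Δl = ±1, so l_f ∈ {2, 4}; with 0 ≤ l_f ≤ n_f−1 = 6, the allowed l_f values are {2, 4}.
For l_f = 2: m_f ∈ {m_i−1, m_i, m_i+1} ∩ [−2, 2] = {0, 1, 2} → 3 states.
For l_f = 4: m_f ∈ {m_i−1, m_i, m_i+1} ∩ [−4, 4] = {0, 1, 2} → 3 states.
Total: 6.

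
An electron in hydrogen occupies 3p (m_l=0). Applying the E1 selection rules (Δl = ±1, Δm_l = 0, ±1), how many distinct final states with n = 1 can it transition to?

1

E1 requires Δl = ±1, so l_f ∈ {0, 2}; with 0 ≤ l_f ≤ n_f−1 = 0, the allowed l_f values are {0}.
For l_f = 0: m_f ∈ {m_i−1, m_i, m_i+1} ∩ [−0, 0] = {0} → 1 state.
Total: 1.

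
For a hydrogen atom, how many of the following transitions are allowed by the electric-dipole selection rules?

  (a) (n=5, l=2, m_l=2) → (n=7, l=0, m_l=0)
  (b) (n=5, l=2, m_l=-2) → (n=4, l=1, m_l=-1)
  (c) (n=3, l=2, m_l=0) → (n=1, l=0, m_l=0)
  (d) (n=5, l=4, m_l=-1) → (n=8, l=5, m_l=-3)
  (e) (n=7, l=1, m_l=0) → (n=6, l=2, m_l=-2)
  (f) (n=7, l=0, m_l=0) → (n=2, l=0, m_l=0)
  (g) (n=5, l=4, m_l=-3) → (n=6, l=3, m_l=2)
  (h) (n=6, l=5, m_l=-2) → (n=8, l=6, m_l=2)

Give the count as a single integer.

1

(a) forbidden — Δl = -2 (E1 requires Δl = ±1); Δm_l = -2 (E1 requires Δm_l = 0, ±1)
(b) allowed
(c) forbidden — Δl = -2 (E1 requires Δl = ±1)
(d) forbidden — Δm_l = -2 (E1 requires Δm_l = 0, ±1)
(e) forbidden — Δm_l = -2 (E1 requires Δm_l = 0, ±1)
(f) forbidden — Δl = +0 (E1 requires Δl = ±1)
(g) forbidden — Δm_l = +5 (E1 requires Δm_l = 0, ±1)
(h) forbidden — Δm_l = +4 (E1 requires Δm_l = 0, ±1)
Total allowed: 1 of 8.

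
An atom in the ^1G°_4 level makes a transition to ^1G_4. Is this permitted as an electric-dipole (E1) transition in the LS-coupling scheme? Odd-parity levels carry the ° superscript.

Parity must change: odd → even — satisfied.
ΔS = 0: S: 0 → 0 — satisfied.
ΔL = 0, ±1 (not L=0↔0): L: 4 → 4, ΔL = +0 — satisfied.
ΔJ = 0, ±1 (not J=0↔0): J: 4 → 4, ΔJ = +0 — satisfied.
All four E1 rules are satisfied.

allowed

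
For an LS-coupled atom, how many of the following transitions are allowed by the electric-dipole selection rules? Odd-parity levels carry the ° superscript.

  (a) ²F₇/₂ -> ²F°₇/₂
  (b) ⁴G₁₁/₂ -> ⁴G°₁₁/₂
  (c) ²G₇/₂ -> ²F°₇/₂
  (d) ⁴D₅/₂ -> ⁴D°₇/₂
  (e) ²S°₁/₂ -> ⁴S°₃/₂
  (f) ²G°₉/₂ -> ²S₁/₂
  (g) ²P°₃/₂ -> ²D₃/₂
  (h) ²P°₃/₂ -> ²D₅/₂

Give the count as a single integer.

6

(a) allowed
(b) allowed
(c) allowed
(d) allowed
(e) forbidden (parity, ΔS, ΔL fail)
(f) forbidden (ΔL, ΔJ fail)
(g) allowed
(h) allowed
Total allowed: 6 of 8.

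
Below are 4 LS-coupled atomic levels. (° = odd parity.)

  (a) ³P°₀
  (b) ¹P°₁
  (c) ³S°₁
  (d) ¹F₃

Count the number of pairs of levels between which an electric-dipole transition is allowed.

0

(a)–(b): forbidden (parity, ΔS).
(a)–(c): forbidden (parity).
(a)–(d): forbidden (ΔS, ΔL, ΔJ).
(b)–(c): forbidden (parity, ΔS).
(b)–(d): forbidden (ΔL, ΔJ).
(c)–(d): forbidden (ΔS, ΔL, ΔJ).
Allowed pairs: 0 of 6.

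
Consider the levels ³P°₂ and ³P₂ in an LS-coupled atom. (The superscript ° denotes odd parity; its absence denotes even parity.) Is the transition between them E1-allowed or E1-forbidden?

allowed

Initial level: S=1, L=1, J=2, parity odd. Final level: S=1, L=1, J=2, parity even.
ΔL = 0, ±1 (not L=0↔0): L: 1 → 1, ΔL = +0 — ok.
ΔJ = 0, ±1 (not J=0↔0): J: 2 → 2, ΔJ = +0 — ok.
ΔS = 0: S: 1 → 1 — ok.
Parity must change: odd → even — ok.
All four E1 rules are satisfied.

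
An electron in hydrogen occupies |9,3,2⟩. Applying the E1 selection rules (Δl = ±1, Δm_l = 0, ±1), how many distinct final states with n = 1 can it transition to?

E1 requires l_f ∈ {2, 4}, but neither lies in [0, 0], so no final state is reachable.
Total: 0.

0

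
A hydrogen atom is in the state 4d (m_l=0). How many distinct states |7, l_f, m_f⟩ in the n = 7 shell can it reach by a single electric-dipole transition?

6

E1 requires Δl = ±1, so l_f ∈ {1, 3}; with 0 ≤ l_f ≤ n_f−1 = 6, the allowed l_f values are {1, 3}.
For l_f = 1: m_f ∈ {m_i−1, m_i, m_i+1} ∩ [−1, 1] = {-1, 0, 1} → 3 states.
For l_f = 3: m_f ∈ {m_i−1, m_i, m_i+1} ∩ [−3, 3] = {-1, 0, 1} → 3 states.
Total: 6.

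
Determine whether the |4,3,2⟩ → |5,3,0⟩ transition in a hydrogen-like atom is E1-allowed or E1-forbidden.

forbidden

Initial l = 3, final l = 3, so Δl = +0. E1 requires Δl = ±1: fails.
Δm_l = 0 − (2) = -2. E1 requires Δm_l = 0, ±1: fails.
The transition is electric-dipole forbidden.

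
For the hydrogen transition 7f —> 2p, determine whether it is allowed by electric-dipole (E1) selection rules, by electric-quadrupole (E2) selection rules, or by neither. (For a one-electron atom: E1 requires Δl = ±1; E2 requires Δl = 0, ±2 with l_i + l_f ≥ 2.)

E2

Δl = 1 − 3 = -2; l_i + l_f = 4.
E1 (Δl = ±1): not satisfied.
E2 (Δl = 0,±2, l_i+l_f ≥ 2): satisfied.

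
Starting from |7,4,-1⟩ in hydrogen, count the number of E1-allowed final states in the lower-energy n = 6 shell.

E1 requires Δl = ±1, so l_f ∈ {3, 5}; with 0 ≤ l_f ≤ n_f−1 = 5, the allowed l_f values are {3, 5}.
For l_f = 3: m_f ∈ {m_i−1, m_i, m_i+1} ∩ [−3, 3] = {-2, -1, 0} → 3 states.
For l_f = 5: m_f ∈ {m_i−1, m_i, m_i+1} ∩ [−5, 5] = {-2, -1, 0} → 3 states.
Total: 6.

6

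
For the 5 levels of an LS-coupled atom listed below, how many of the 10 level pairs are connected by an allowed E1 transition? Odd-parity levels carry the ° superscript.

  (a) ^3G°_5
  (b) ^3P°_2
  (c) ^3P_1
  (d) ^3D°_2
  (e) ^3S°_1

(a)–(b): forbidden (parity, ΔL, ΔJ).
(a)–(c): forbidden (ΔL, ΔJ).
(a)–(d): forbidden (parity, ΔL, ΔJ).
(a)–(e): forbidden (parity, ΔL, ΔJ).
(b)–(c): allowed.
(b)–(d): forbidden (parity).
(b)–(e): forbidden (parity).
(c)–(d): allowed.
(c)–(e): allowed.
(d)–(e): forbidden (parity, ΔL).
Allowed pairs: 3 of 10.

3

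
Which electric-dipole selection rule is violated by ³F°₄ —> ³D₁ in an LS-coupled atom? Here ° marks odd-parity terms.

ΔS = 0: S: 1 → 1 — ✓.
ΔL = 0, ±1 (not L=0↔0): L: 3 → 2, ΔL = -1 — ✓.
ΔJ = 0, ±1 (not J=0↔0): J: 4 → 1, ΔJ = -3 — ✗.
Parity must change: odd → even — ✓.

the ΔJ = 0, ±1 rule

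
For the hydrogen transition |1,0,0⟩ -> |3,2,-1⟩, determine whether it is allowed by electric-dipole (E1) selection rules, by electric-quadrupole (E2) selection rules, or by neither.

Δl = 2 − 0 = +2; l_i + l_f = 2.
Δm_l = -1.
E1 (Δl = ±1, |Δm_l| ≤ 1): not satisfied.
E2 (Δl = 0,±2, l_i+l_f ≥ 2, |Δm_l| ≤ 2): satisfied.

E2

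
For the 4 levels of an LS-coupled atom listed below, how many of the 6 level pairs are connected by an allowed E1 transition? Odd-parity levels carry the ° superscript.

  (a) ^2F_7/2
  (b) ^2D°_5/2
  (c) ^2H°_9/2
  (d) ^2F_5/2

2

(a)–(b): allowed.
(a)–(c): forbidden (ΔL).
(a)–(d): forbidden (parity).
(b)–(c): forbidden (parity, ΔL, ΔJ).
(b)–(d): allowed.
(c)–(d): forbidden (ΔL, ΔJ).
Allowed pairs: 2 of 6.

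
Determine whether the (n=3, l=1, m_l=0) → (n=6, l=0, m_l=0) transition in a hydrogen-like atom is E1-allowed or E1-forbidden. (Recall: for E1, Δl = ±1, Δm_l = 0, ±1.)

Δl = 0 − 1 = -1; the E1 rule Δl = ±1 is satisfied.
m_l: 0 → 0 (Δm_l = +0). |Δm_l| ≤ 1 satisfied.
All E1 selection rules are satisfied.

allowed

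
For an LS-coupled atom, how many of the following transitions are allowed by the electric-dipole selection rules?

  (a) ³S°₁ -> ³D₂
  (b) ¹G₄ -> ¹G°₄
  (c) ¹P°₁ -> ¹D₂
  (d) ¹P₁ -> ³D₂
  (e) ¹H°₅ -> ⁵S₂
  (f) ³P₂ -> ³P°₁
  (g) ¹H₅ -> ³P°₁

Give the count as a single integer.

(a) forbidden (ΔL fails)
(b) allowed
(c) allowed
(d) forbidden (parity, ΔS fail)
(e) forbidden (ΔS, ΔL, ΔJ fail)
(f) allowed
(g) forbidden (ΔS, ΔL, ΔJ fail)
Total allowed: 3 of 7.

3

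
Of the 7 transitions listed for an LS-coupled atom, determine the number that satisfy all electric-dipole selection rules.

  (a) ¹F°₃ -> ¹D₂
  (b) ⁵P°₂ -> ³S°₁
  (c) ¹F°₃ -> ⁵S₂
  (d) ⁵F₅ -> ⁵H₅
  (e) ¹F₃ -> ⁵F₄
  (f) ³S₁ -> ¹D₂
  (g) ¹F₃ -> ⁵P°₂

1

(a) allowed
(b) forbidden (parity, ΔS fail)
(c) forbidden (ΔS, ΔL fail)
(d) forbidden (parity, ΔL fail)
(e) forbidden (parity, ΔS fail)
(f) forbidden (parity, ΔS, ΔL fail)
(g) forbidden (ΔS, ΔL fail)
Total allowed: 1 of 7.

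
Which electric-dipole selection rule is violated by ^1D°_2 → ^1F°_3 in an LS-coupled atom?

parity

Initial level: S=0, L=2, J=2, parity odd. Final level: S=0, L=3, J=3, parity odd.
Parity must change: odd → odd — ✗.
ΔS = 0: S: 0 → 0 — ✓.
ΔJ = 0, ±1 (not J=0↔0): J: 2 → 3, ΔJ = +1 — ✓.
ΔL = 0, ±1 (not L=0↔0): L: 2 → 3, ΔL = +1 — ✓.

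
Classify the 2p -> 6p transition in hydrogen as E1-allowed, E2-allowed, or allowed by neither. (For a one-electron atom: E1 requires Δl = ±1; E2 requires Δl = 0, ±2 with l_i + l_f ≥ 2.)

E2

Δl = 1 − 1 = +0; l_i + l_f = 2.
E1 (Δl = ±1): not satisfied.
E2 (Δl = 0,±2, l_i+l_f ≥ 2): satisfied.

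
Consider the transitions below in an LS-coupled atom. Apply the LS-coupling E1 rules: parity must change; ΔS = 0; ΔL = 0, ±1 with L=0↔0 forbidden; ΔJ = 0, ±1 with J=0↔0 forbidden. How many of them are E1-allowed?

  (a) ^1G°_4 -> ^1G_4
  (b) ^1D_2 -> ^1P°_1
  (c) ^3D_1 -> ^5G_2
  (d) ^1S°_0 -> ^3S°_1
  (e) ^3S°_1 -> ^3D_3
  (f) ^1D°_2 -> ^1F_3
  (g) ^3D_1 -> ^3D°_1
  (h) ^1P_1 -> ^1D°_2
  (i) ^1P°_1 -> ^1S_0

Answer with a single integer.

6

(a) allowed
(b) allowed
(c) forbidden (parity, ΔS, ΔL fail)
(d) forbidden (parity, ΔS, ΔL fail)
(e) forbidden (ΔL, ΔJ fail)
(f) allowed
(g) allowed
(h) allowed
(i) allowed
Total allowed: 6 of 9.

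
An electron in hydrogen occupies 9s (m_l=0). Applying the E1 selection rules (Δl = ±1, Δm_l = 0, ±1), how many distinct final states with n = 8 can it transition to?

3

E1 requires Δl = ±1, so l_f ∈ {-1, 1}; with 0 ≤ l_f ≤ n_f−1 = 7, the allowed l_f values are {1}.
For l_f = 1: m_f ∈ {m_i−1, m_i, m_i+1} ∩ [−1, 1] = {-1, 0, 1} → 3 states.
Total: 3.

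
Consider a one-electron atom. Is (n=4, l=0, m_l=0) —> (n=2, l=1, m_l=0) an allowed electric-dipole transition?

Initial l = 0, final l = 1, so Δl = +1. E1 requires Δl = ±1: ✓.
m_l: 0 → 0 (Δm_l = +0). |Δm_l| ≤ 1 ✓.
All E1 selection rules are satisfied.

allowed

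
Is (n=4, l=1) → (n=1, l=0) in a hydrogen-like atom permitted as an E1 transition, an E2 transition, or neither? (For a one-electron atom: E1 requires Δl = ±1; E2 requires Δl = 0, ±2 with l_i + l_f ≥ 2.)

Δl = 0 − 1 = -1; l_i + l_f = 1.
E1 (Δl = ±1): satisfied.
E2 (Δl = 0,±2, l_i+l_f ≥ 2): not satisfied.

E1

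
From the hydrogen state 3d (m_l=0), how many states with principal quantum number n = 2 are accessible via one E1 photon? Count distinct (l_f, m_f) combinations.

3

E1 requires Δl = ±1, so l_f ∈ {1, 3}; with 0 ≤ l_f ≤ n_f−1 = 1, the allowed l_f values are {1}.
For l_f = 1: m_f ∈ {m_i−1, m_i, m_i+1} ∩ [−1, 1] = {-1, 0, 1} → 3 states.
Total: 3.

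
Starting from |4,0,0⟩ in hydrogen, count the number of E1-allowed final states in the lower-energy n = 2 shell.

E1 requires Δl = ±1, so l_f ∈ {-1, 1}; with 0 ≤ l_f ≤ n_f−1 = 1, the allowed l_f values are {1}.
For l_f = 1: m_f ∈ {m_i−1, m_i, m_i+1} ∩ [−1, 1] = {-1, 0, 1} → 3 states.
Total: 3.

3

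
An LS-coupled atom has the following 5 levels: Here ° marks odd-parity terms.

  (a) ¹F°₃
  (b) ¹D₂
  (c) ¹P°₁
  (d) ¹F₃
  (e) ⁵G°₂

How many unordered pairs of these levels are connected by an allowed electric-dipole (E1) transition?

3

(a)–(b): allowed.
(a)–(c): forbidden (parity, ΔL, ΔJ).
(a)–(d): allowed.
(a)–(e): forbidden (parity, ΔS).
(b)–(c): allowed.
(b)–(d): forbidden (parity).
(b)–(e): forbidden (ΔS, ΔL).
(c)–(d): forbidden (ΔL, ΔJ).
(c)–(e): forbidden (parity, ΔS, ΔL).
(d)–(e): forbidden (ΔS).
Allowed pairs: 3 of 10.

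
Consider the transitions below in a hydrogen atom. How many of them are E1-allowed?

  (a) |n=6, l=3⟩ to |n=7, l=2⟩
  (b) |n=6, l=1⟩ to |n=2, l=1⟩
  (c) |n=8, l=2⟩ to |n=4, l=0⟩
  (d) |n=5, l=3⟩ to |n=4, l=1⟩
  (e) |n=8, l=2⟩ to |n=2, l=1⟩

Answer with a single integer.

(a) allowed
(b) forbidden — Δl = +0 (E1 requires Δl = ±1)
(c) forbidden — Δl = -2 (E1 requires Δl = ±1)
(d) forbidden — Δl = -2 (E1 requires Δl = ±1)
(e) allowed
Total allowed: 2 of 5.

2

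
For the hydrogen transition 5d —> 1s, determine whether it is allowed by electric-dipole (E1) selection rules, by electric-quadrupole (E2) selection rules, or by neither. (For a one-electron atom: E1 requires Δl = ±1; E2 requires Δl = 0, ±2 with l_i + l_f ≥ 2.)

E2

Δl = 0 − 2 = -2; l_i + l_f = 2.
E1 (Δl = ±1): not satisfied.
E2 (Δl = 0,±2, l_i+l_f ≥ 2): satisfied.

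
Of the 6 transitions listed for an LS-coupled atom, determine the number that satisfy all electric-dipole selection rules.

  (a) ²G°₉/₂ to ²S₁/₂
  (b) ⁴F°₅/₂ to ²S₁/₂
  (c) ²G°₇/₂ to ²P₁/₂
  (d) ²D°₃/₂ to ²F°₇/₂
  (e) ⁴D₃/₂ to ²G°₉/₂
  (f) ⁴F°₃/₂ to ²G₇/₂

(a) forbidden (ΔL, ΔJ fail)
(b) forbidden (ΔS, ΔL, ΔJ fail)
(c) forbidden (ΔL, ΔJ fail)
(d) forbidden (parity, ΔJ fail)
(e) forbidden (ΔS, ΔL, ΔJ fail)
(f) forbidden (ΔS, ΔJ fail)
Total allowed: 0 of 6.

0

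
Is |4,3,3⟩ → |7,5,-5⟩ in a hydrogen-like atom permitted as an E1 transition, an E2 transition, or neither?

Δl = 5 − 3 = +2; l_i + l_f = 8.
Δm_l = -8.
E1 (Δl = ±1, |Δm_l| ≤ 1): not satisfied.
E2 (Δl = 0,±2, l_i+l_f ≥ 2, |Δm_l| ≤ 2): not satisfied.

neither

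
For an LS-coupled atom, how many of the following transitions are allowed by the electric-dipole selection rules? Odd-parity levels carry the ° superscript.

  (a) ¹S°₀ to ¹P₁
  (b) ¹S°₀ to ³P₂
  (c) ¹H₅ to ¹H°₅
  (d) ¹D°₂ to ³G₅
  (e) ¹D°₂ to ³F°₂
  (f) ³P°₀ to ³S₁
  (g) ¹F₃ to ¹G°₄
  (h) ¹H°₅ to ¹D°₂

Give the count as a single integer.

(a) allowed
(b) forbidden (ΔS, ΔJ fail)
(c) allowed
(d) forbidden (ΔS, ΔL, ΔJ fail)
(e) forbidden (parity, ΔS fail)
(f) allowed
(g) allowed
(h) forbidden (parity, ΔL, ΔJ fail)
Total allowed: 4 of 8.

4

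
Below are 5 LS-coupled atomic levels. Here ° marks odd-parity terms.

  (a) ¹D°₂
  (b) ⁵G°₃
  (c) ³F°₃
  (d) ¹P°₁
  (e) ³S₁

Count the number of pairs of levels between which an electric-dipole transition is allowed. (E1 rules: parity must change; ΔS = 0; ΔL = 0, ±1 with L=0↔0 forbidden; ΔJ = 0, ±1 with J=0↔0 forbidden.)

0

(a)–(b): forbidden (parity, ΔS, ΔL).
(a)–(c): forbidden (parity, ΔS).
(a)–(d): forbidden (parity).
(a)–(e): forbidden (ΔS, ΔL).
(b)–(c): forbidden (parity, ΔS).
(b)–(d): forbidden (parity, ΔS, ΔL, ΔJ).
(b)–(e): forbidden (ΔS, ΔL, ΔJ).
(c)–(d): forbidden (parity, ΔS, ΔL, ΔJ).
(c)–(e): forbidden (ΔL, ΔJ).
(d)–(e): forbidden (ΔS).
Allowed pairs: 0 of 10.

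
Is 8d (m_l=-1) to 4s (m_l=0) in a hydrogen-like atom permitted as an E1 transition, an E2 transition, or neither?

E2

Δl = 0 − 2 = -2; l_i + l_f = 2.
Δm_l = +1.
E1 (Δl = ±1, |Δm_l| ≤ 1): not satisfied.
E2 (Δl = 0,±2, l_i+l_f ≥ 2, |Δm_l| ≤ 2): satisfied.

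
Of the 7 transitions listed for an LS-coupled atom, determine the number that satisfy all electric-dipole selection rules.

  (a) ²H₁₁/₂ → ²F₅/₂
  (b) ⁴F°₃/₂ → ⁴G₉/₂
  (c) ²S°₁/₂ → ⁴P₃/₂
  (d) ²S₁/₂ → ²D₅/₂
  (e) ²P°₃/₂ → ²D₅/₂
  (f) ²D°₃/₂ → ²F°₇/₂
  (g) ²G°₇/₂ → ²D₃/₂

1

(a) forbidden (parity, ΔL, ΔJ fail)
(b) forbidden (ΔJ fails)
(c) forbidden (ΔS fails)
(d) forbidden (parity, ΔL, ΔJ fail)
(e) allowed
(f) forbidden (parity, ΔJ fail)
(g) forbidden (ΔL, ΔJ fail)
Total allowed: 1 of 7.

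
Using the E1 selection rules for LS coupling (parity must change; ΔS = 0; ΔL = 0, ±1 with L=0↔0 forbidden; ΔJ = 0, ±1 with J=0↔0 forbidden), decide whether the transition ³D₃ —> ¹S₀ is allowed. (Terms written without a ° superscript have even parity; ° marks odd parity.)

forbidden

Initial level: S=1, L=2, J=3, parity even. Final level: S=0, L=0, J=0, parity even.
Parity must change: even → even — fails.
ΔS = 0: S: 1 → 0 — fails.
ΔL = 0, ±1 (not L=0↔0): L: 2 → 0, ΔL = -2 — fails.
ΔJ = 0, ±1 (not J=0↔0): J: 3 → 0, ΔJ = -3 — fails.
Rule(s) violated: parity, ΔS, ΔL, ΔJ.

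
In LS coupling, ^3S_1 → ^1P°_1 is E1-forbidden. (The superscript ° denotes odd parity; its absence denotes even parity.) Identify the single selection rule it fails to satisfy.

Reading off the term symbols: S 1→0, L 0→1, J 1→1, parity even→odd.
Parity must change: even → odd — satisfied.
ΔS = 0: S: 1 → 0 — violated.
ΔL = 0, ±1 (not L=0↔0): L: 0 → 1, ΔL = +1 — satisfied.
ΔJ = 0, ±1 (not J=0↔0): J: 1 → 1, ΔJ = +0 — satisfied.

the ΔS = 0 rule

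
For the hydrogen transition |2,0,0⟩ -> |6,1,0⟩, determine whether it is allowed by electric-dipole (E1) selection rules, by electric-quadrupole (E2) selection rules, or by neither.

E1

Δl = 1 − 0 = +1; l_i + l_f = 1.
Δm_l = +0.
E1 (Δl = ±1, |Δm_l| ≤ 1): satisfied.
E2 (Δl = 0,±2, l_i+l_f ≥ 2, |Δm_l| ≤ 2): not satisfied.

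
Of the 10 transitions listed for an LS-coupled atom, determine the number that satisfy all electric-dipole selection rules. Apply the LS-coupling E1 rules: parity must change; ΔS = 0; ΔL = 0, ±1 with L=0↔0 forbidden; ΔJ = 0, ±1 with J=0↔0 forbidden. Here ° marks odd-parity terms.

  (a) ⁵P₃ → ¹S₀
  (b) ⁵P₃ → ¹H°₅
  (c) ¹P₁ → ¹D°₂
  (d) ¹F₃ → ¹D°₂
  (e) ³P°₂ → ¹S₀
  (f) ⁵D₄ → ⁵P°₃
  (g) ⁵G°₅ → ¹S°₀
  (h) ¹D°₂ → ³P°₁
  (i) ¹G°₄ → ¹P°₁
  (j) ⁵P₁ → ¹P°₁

(a) forbidden (parity, ΔS, ΔJ fail)
(b) forbidden (ΔS, ΔL, ΔJ fail)
(c) allowed
(d) allowed
(e) forbidden (ΔS, ΔJ fail)
(f) allowed
(g) forbidden (parity, ΔS, ΔL, ΔJ fail)
(h) forbidden (parity, ΔS fail)
(i) forbidden (parity, ΔL, ΔJ fail)
(j) forbidden (ΔS fails)
Total allowed: 3 of 10.

3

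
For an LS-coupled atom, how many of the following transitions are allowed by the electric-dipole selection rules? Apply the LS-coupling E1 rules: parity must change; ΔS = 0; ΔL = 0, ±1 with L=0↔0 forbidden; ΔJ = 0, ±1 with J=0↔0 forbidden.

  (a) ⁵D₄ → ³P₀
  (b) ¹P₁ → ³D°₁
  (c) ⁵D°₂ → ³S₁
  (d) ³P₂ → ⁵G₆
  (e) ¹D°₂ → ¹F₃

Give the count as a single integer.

1

(a) forbidden (parity, ΔS, ΔJ fail)
(b) forbidden (ΔS fails)
(c) forbidden (ΔS, ΔL fail)
(d) forbidden (parity, ΔS, ΔL, ΔJ fail)
(e) allowed
Total allowed: 1 of 5.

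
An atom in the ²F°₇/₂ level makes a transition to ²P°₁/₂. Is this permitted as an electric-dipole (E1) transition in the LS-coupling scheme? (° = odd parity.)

forbidden

Parity must change: odd → odd — fails.
ΔS = 0: S: 1/2 → 1/2 — passes.
ΔL = 0, ±1 (not L=0↔0): L: 3 → 1, ΔL = -2 — fails.
ΔJ = 0, ±1 (not J=0↔0): J: 7/2 → 1/2, ΔJ = -3 — fails.
Rule(s) violated: parity, ΔL, ΔJ.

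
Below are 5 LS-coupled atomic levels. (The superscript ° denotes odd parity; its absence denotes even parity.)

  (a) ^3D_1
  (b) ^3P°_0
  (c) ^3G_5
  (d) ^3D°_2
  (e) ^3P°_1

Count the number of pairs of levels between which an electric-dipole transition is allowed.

3

(a)–(b): allowed.
(a)–(c): forbidden (parity, ΔL, ΔJ).
(a)–(d): allowed.
(a)–(e): allowed.
(b)–(c): forbidden (ΔL, ΔJ).
(b)–(d): forbidden (parity, ΔJ).
(b)–(e): forbidden (parity).
(c)–(d): forbidden (ΔL, ΔJ).
(c)–(e): forbidden (ΔL, ΔJ).
(d)–(e): forbidden (parity).
Allowed pairs: 3 of 10.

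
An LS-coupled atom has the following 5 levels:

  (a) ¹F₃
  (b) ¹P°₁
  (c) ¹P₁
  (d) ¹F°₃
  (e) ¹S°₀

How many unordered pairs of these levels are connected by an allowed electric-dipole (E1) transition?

(a)–(b): forbidden (ΔL, ΔJ).
(a)–(c): forbidden (parity, ΔL, ΔJ).
(a)–(d): allowed.
(a)–(e): forbidden (ΔL, ΔJ).
(b)–(c): allowed.
(b)–(d): forbidden (parity, ΔL, ΔJ).
(b)–(e): forbidden (parity).
(c)–(d): forbidden (ΔL, ΔJ).
(c)–(e): allowed.
(d)–(e): forbidden (parity, ΔL, ΔJ).
Allowed pairs: 3 of 10.

3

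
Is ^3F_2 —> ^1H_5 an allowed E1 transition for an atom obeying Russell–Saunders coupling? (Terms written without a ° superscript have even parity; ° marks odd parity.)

forbidden

Parity must change: even → even — fails.
ΔS = 0: S: 1 → 0 — fails.
ΔL = 0, ±1 (not L=0↔0): L: 3 → 5, ΔL = +2 — fails.
ΔJ = 0, ±1 (not J=0↔0): J: 2 → 5, ΔJ = +3 — fails.
Rule(s) violated: parity, ΔS, ΔL, ΔJ.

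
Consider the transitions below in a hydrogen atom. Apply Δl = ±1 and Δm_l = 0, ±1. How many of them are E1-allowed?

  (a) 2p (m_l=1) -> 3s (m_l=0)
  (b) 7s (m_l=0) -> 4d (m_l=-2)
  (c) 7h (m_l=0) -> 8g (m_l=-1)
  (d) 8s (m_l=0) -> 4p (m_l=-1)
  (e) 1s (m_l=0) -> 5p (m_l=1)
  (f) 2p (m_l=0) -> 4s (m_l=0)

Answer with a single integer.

5

(a) allowed
(b) forbidden — Δl = +2 (E1 requires Δl = ±1); Δm_l = -2 (E1 requires Δm_l = 0, ±1)
(c) allowed
(d) allowed
(e) allowed
(f) allowed
Total allowed: 5 of 6.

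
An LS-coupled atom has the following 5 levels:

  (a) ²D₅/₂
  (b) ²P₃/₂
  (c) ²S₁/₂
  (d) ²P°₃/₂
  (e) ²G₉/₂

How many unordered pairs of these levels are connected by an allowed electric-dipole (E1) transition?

(a)–(b): forbidden (parity).
(a)–(c): forbidden (parity, ΔL, ΔJ).
(a)–(d): allowed.
(a)–(e): forbidden (parity, ΔL, ΔJ).
(b)–(c): forbidden (parity).
(b)–(d): allowed.
(b)–(e): forbidden (parity, ΔL, ΔJ).
(c)–(d): allowed.
(c)–(e): forbidden (parity, ΔL, ΔJ).
(d)–(e): forbidden (ΔL, ΔJ).
Allowed pairs: 3 of 10.

3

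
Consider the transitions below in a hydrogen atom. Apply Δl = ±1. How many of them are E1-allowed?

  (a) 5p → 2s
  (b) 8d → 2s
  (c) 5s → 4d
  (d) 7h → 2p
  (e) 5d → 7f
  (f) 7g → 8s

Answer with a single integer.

2

(a) allowed
(b) forbidden — Δl = -2 (E1 requires Δl = ±1)
(c) forbidden — Δl = +2 (E1 requires Δl = ±1)
(d) forbidden — Δl = -4 (E1 requires Δl = ±1)
(e) allowed
(f) forbidden — Δl = -4 (E1 requires Δl = ±1)
Total allowed: 2 of 6.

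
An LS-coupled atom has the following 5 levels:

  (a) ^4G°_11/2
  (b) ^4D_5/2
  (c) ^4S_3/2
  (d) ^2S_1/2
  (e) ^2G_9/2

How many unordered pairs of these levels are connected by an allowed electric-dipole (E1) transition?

(a)–(b): forbidden (ΔL, ΔJ).
(a)–(c): forbidden (ΔL, ΔJ).
(a)–(d): forbidden (ΔS, ΔL, ΔJ).
(a)–(e): forbidden (ΔS).
(b)–(c): forbidden (parity, ΔL).
(b)–(d): forbidden (parity, ΔS, ΔL, ΔJ).
(b)–(e): forbidden (parity, ΔS, ΔL, ΔJ).
(c)–(d): forbidden (parity, ΔS, ΔL).
(c)–(e): forbidden (parity, ΔS, ΔL, ΔJ).
(d)–(e): forbidden (parity, ΔL, ΔJ).
Allowed pairs: 0 of 10.

0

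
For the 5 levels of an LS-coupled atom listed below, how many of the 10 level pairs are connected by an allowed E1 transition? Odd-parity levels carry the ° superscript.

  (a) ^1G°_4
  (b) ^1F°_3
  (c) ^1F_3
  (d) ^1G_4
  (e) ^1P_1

(a)–(b): forbidden (parity).
(a)–(c): allowed.
(a)–(d): allowed.
(a)–(e): forbidden (ΔL, ΔJ).
(b)–(c): allowed.
(b)–(d): allowed.
(b)–(e): forbidden (ΔL, ΔJ).
(c)–(d): forbidden (parity).
(c)–(e): forbidden (parity, ΔL, ΔJ).
(d)–(e): forbidden (parity, ΔL, ΔJ).
Allowed pairs: 4 of 10.

4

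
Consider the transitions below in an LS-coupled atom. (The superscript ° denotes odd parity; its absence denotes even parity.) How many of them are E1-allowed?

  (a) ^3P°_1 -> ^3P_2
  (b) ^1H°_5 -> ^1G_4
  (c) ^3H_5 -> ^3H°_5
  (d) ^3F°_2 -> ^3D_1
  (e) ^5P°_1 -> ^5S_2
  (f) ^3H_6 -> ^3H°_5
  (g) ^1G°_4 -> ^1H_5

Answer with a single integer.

(a) allowed
(b) allowed
(c) allowed
(d) allowed
(e) allowed
(f) allowed
(g) allowed
Total allowed: 7 of 7.

7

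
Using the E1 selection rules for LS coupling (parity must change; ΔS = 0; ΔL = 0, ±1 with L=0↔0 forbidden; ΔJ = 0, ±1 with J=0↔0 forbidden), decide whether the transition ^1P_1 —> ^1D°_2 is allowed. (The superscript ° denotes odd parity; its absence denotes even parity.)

Reading off the term symbols: S 0→0, L 1→2, J 1→2, parity even→odd.
Parity must change: even → odd — satisfied.
ΔL = 0, ±1 (not L=0↔0): L: 1 → 2, ΔL = +1 — satisfied.
ΔS = 0: S: 0 → 0 — satisfied.
ΔJ = 0, ±1 (not J=0↔0): J: 1 → 2, ΔJ = +1 — satisfied.
All four E1 rules are satisfied.

allowed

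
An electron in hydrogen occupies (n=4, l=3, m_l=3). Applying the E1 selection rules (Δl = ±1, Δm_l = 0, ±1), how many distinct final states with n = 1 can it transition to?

0

E1 requires l_f ∈ {2, 4}, but neither lies in [0, 0], so no final state is reachable.
Total: 0.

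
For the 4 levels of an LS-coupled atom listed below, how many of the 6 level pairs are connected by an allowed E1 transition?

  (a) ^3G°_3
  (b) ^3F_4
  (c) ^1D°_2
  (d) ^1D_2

2

(a)–(b): allowed.
(a)–(c): forbidden (parity, ΔS, ΔL).
(a)–(d): forbidden (ΔS, ΔL).
(b)–(c): forbidden (ΔS, ΔJ).
(b)–(d): forbidden (parity, ΔS, ΔJ).
(c)–(d): allowed.
Allowed pairs: 2 of 6.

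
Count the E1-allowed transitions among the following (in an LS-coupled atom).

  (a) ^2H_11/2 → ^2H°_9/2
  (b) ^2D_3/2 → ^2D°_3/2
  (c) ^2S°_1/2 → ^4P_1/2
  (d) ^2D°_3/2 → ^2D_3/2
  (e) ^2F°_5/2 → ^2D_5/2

4

(a) allowed
(b) allowed
(c) forbidden (ΔS fails)
(d) allowed
(e) allowed
Total allowed: 4 of 5.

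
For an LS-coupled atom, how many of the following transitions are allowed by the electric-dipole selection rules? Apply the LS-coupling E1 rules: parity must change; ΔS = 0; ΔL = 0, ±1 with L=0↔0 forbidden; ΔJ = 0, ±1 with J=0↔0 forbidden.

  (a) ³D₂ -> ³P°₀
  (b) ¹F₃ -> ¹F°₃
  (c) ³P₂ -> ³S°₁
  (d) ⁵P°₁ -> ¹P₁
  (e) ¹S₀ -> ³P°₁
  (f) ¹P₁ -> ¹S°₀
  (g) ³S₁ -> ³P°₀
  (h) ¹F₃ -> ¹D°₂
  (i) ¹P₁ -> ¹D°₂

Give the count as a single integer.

(a) forbidden (ΔJ fails)
(b) allowed
(c) allowed
(d) forbidden (ΔS fails)
(e) forbidden (ΔS fails)
(f) allowed
(g) allowed
(h) allowed
(i) allowed
Total allowed: 6 of 9.

6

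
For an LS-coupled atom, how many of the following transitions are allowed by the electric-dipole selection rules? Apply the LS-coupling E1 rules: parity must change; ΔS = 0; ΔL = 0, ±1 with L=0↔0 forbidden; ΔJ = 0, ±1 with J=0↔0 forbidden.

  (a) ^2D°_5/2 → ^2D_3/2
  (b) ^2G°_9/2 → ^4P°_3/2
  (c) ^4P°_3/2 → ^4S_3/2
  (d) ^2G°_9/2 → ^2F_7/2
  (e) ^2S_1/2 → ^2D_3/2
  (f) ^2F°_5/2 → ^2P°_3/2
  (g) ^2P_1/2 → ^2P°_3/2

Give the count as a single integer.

(a) allowed
(b) forbidden (parity, ΔS, ΔL, ΔJ fail)
(c) allowed
(d) allowed
(e) forbidden (parity, ΔL fail)
(f) forbidden (parity, ΔL fail)
(g) allowed
Total allowed: 4 of 7.

4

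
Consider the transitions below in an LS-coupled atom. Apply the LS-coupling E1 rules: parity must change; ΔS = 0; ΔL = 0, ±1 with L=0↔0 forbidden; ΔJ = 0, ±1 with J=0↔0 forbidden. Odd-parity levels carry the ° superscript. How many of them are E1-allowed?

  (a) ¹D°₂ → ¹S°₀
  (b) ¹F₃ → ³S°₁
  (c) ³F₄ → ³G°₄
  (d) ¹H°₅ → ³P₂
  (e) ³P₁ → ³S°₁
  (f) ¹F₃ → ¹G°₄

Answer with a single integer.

3

(a) forbidden (parity, ΔL, ΔJ fail)
(b) forbidden (ΔS, ΔL, ΔJ fail)
(c) allowed
(d) forbidden (ΔS, ΔL, ΔJ fail)
(e) allowed
(f) allowed
Total allowed: 3 of 6.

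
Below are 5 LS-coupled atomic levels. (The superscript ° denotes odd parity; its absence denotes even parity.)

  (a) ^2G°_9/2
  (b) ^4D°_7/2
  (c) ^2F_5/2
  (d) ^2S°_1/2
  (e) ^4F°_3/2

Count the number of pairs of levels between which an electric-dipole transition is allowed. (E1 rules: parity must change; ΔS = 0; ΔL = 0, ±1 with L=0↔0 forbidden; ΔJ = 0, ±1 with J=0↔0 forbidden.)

0

(a)–(b): forbidden (parity, ΔS, ΔL).
(a)–(c): forbidden (ΔJ).
(a)–(d): forbidden (parity, ΔL, ΔJ).
(a)–(e): forbidden (parity, ΔS, ΔJ).
(b)–(c): forbidden (ΔS).
(b)–(d): forbidden (parity, ΔS, ΔL, ΔJ).
(b)–(e): forbidden (parity, ΔJ).
(c)–(d): forbidden (ΔL, ΔJ).
(c)–(e): forbidden (ΔS).
(d)–(e): forbidden (parity, ΔS, ΔL).
Allowed pairs: 0 of 10.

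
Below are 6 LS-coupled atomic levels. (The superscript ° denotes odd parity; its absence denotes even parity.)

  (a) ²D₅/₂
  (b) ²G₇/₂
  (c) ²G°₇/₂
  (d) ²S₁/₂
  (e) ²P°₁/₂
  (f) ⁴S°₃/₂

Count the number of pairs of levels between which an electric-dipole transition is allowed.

2

(a)–(b): forbidden (parity, ΔL).
(a)–(c): forbidden (ΔL).
(a)–(d): forbidden (parity, ΔL, ΔJ).
(a)–(e): forbidden (ΔJ).
(a)–(f): forbidden (ΔS, ΔL).
(b)–(c): allowed.
(b)–(d): forbidden (parity, ΔL, ΔJ).
(b)–(e): forbidden (ΔL, ΔJ).
(b)–(f): forbidden (ΔS, ΔL, ΔJ).
(c)–(d): forbidden (ΔL, ΔJ).
(c)–(e): forbidden (parity, ΔL, ΔJ).
(c)–(f): forbidden (parity, ΔS, ΔL, ΔJ).
(d)–(e): allowed.
(d)–(f): forbidden (ΔS, ΔL).
(e)–(f): forbidden (parity, ΔS).
Allowed pairs: 2 of 15.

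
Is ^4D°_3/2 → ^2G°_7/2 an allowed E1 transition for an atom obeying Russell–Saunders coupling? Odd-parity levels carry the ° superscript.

forbidden

Initial level: S=3/2, L=2, J=3/2, parity odd. Final level: S=1/2, L=4, J=7/2, parity odd.
Parity must change: odd → odd — fails.
ΔS = 0: S: 3/2 → 1/2 — fails.
ΔL = 0, ±1 (not L=0↔0): L: 2 → 4, ΔL = +2 — fails.
ΔJ = 0, ±1 (not J=0↔0): J: 3/2 → 7/2, ΔJ = +2 — fails.
Rule(s) violated: parity, ΔS, ΔL, ΔJ.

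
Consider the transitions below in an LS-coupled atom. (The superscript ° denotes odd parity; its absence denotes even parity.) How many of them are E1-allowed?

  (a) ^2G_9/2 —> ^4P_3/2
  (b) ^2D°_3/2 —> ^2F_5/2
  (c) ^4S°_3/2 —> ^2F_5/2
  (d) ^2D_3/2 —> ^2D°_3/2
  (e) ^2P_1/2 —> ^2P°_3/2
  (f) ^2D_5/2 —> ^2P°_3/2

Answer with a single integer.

(a) forbidden (parity, ΔS, ΔL, ΔJ fail)
(b) allowed
(c) forbidden (ΔS, ΔL fail)
(d) allowed
(e) allowed
(f) allowed
Total allowed: 4 of 6.

4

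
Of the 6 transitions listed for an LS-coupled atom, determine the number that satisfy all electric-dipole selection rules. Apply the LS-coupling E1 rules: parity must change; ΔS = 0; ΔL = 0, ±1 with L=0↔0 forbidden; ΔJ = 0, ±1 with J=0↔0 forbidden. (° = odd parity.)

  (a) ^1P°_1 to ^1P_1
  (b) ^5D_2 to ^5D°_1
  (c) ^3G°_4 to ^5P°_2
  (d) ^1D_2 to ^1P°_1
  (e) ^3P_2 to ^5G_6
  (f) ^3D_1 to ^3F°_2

4

(a) allowed
(b) allowed
(c) forbidden (parity, ΔS, ΔL, ΔJ fail)
(d) allowed
(e) forbidden (parity, ΔS, ΔL, ΔJ fail)
(f) allowed
Total allowed: 4 of 6.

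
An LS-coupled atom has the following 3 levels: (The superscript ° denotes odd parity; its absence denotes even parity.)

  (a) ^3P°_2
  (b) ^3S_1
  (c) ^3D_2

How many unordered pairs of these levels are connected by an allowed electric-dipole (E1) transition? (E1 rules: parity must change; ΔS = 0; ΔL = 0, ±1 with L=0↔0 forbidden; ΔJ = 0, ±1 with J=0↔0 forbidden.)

(a)–(b): allowed.
(a)–(c): allowed.
(b)–(c): forbidden (parity, ΔL).
Allowed pairs: 2 of 3.

2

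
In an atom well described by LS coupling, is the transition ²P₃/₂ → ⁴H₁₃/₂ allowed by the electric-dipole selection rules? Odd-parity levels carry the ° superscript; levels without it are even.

Parity must change: even → even — violated.
ΔS = 0: S: 1/2 → 3/2 — violated.
ΔL = 0, ±1 (not L=0↔0): L: 1 → 5, ΔL = +4 — violated.
ΔJ = 0, ±1 (not J=0↔0): J: 3/2 → 13/2, ΔJ = +5 — violated.
Rule(s) violated: parity, ΔS, ΔL, ΔJ.

forbidden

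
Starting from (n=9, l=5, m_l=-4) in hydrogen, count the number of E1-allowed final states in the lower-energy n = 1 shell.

E1 requires l_f ∈ {4, 6}, but neither lies in [0, 0], so no final state is reachable.
Total: 0.

0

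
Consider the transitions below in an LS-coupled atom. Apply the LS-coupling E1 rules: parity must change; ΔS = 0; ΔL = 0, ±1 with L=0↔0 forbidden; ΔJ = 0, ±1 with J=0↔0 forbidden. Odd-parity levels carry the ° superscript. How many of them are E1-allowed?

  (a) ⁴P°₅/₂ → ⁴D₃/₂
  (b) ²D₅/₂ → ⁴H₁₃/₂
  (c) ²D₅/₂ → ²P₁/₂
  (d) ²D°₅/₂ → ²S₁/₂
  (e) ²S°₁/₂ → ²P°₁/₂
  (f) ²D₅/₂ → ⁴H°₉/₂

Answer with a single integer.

1

(a) allowed
(b) forbidden (parity, ΔS, ΔL, ΔJ fail)
(c) forbidden (parity, ΔJ fail)
(d) forbidden (ΔL, ΔJ fail)
(e) forbidden (parity fails)
(f) forbidden (ΔS, ΔL, ΔJ fail)
Total allowed: 1 of 6.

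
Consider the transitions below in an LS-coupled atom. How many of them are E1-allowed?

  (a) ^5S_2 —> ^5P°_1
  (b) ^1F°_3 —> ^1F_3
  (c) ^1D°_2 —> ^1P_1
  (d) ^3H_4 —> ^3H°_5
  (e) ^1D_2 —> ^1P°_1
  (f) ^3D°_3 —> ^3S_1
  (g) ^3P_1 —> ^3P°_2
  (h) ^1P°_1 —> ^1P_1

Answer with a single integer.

(a) allowed
(b) allowed
(c) allowed
(d) allowed
(e) allowed
(f) forbidden (ΔL, ΔJ fail)
(g) allowed
(h) allowed
Total allowed: 7 of 8.

7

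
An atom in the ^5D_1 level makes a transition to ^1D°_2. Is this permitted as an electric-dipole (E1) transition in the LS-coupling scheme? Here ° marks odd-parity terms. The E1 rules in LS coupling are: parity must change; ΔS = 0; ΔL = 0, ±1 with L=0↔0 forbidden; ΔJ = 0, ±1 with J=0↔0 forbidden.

Reading off the term symbols: S 2→0, L 2→2, J 1→2, parity even→odd.
Parity must change: even → odd — ok.
ΔS = 0: S: 2 → 0 — fails.
ΔL = 0, ±1 (not L=0↔0): L: 2 → 2, ΔL = +0 — ok.
ΔJ = 0, ±1 (not J=0↔0): J: 1 → 2, ΔJ = +1 — ok.
Rule(s) violated: ΔS.

forbidden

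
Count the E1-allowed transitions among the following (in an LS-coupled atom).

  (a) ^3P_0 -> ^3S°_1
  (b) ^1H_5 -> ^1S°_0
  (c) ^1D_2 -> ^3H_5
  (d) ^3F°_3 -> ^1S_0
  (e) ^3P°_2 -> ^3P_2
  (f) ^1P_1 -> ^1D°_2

(a) allowed
(b) forbidden (ΔL, ΔJ fail)
(c) forbidden (parity, ΔS, ΔL, ΔJ fail)
(d) forbidden (ΔS, ΔL, ΔJ fail)
(e) allowed
(f) allowed
Total allowed: 3 of 6.

3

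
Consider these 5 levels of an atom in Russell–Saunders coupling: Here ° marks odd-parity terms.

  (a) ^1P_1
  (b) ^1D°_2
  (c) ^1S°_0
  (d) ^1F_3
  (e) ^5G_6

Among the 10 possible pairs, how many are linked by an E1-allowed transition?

3

(a)–(b): allowed.
(a)–(c): allowed.
(a)–(d): forbidden (parity, ΔL, ΔJ).
(a)–(e): forbidden (parity, ΔS, ΔL, ΔJ).
(b)–(c): forbidden (parity, ΔL, ΔJ).
(b)–(d): allowed.
(b)–(e): forbidden (ΔS, ΔL, ΔJ).
(c)–(d): forbidden (ΔL, ΔJ).
(c)–(e): forbidden (ΔS, ΔL, ΔJ).
(d)–(e): forbidden (parity, ΔS, ΔJ).
Allowed pairs: 3 of 10.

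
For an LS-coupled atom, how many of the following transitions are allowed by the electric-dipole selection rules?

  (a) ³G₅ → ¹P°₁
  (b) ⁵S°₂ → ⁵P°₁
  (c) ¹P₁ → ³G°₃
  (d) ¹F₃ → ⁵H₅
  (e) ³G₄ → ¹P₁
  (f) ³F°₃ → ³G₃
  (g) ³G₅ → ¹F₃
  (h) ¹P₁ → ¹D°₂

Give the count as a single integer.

2

(a) forbidden (ΔS, ΔL, ΔJ fail)
(b) forbidden (parity fails)
(c) forbidden (ΔS, ΔL, ΔJ fail)
(d) forbidden (parity, ΔS, ΔL, ΔJ fail)
(e) forbidden (parity, ΔS, ΔL, ΔJ fail)
(f) allowed
(g) forbidden (parity, ΔS, ΔJ fail)
(h) allowed
Total allowed: 2 of 8.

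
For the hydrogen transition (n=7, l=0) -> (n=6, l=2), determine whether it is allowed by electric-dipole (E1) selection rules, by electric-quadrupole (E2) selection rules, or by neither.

Δl = 2 − 0 = +2; l_i + l_f = 2.
E1 (Δl = ±1): not satisfied.
E2 (Δl = 0,±2, l_i+l_f ≥ 2): satisfied.

E2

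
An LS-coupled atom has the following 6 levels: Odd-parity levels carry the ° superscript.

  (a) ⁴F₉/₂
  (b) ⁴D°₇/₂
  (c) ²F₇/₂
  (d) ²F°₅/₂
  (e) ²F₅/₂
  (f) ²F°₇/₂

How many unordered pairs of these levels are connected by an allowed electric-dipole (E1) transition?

(a)–(b): allowed.
(a)–(c): forbidden (parity, ΔS).
(a)–(d): forbidden (ΔS, ΔJ).
(a)–(e): forbidden (parity, ΔS, ΔJ).
(a)–(f): forbidden (ΔS).
(b)–(c): forbidden (ΔS).
(b)–(d): forbidden (parity, ΔS).
(b)–(e): forbidden (ΔS).
(b)–(f): forbidden (parity, ΔS).
(c)–(d): allowed.
(c)–(e): forbidden (parity).
(c)–(f): allowed.
(d)–(e): allowed.
(d)–(f): forbidden (parity).
(e)–(f): allowed.
Allowed pairs: 5 of 15.

5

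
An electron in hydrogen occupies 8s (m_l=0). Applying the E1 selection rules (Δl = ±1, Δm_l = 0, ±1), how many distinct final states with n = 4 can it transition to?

E1 requires Δl = ±1, so l_f ∈ {-1, 1}; with 0 ≤ l_f ≤ n_f−1 = 3, the allowed l_f values are {1}.
For l_f = 1: m_f ∈ {m_i−1, m_i, m_i+1} ∩ [−1, 1] = {-1, 0, 1} → 3 states.
Total: 3.

3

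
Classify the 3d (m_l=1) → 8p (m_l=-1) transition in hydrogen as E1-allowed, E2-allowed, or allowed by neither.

Δl = 1 − 2 = -1; l_i + l_f = 3.
Δm_l = -2.
E1 (Δl = ±1, |Δm_l| ≤ 1): not satisfied.
E2 (Δl = 0,±2, l_i+l_f ≥ 2, |Δm_l| ≤ 2): not satisfied.

neither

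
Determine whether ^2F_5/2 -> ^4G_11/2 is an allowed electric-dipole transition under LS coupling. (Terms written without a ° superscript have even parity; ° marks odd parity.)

Reading off the term symbols: S 1/2→3/2, L 3→4, J 5/2→11/2, parity even→even.
Parity must change: even → even — fails.
ΔS = 0: S: 1/2 → 3/2 — fails.
ΔL = 0, ±1 (not L=0↔0): L: 3 → 4, ΔL = +1 — ok.
ΔJ = 0, ±1 (not J=0↔0): J: 5/2 → 11/2, ΔJ = +3 — fails.
Rule(s) violated: parity, ΔS, ΔJ.

forbidden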